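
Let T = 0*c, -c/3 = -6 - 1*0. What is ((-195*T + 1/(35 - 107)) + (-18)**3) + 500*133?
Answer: 4368095/72 ≈ 60668.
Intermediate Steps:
c = 18 (c = -3*(-6 - 1*0) = -3*(-6 + 0) = -3*(-6) = 18)
T = 0 (T = 0*18 = 0)
((-195*T + 1/(35 - 107)) + (-18)**3) + 500*133 = ((-195*0 + 1/(35 - 107)) + (-18)**3) + 500*133 = ((0 + 1/(-72)) - 5832) + 66500 = ((0 - 1/72) - 5832) + 66500 = (-1/72 - 5832) + 66500 = -419905/72 + 66500 = 4368095/72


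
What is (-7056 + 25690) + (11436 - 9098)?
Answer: 20972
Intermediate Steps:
(-7056 + 25690) + (11436 - 9098) = 18634 + 2338 = 20972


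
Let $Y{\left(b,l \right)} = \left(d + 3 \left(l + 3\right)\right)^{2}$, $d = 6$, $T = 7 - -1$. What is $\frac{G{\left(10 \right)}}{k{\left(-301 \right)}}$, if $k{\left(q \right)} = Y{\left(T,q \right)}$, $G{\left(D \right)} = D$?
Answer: $\frac{5}{394272} \approx 1.2682 \cdot 10^{-5}$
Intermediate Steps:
$T = 8$ ($T = 7 + 1 = 8$)
$Y{\left(b,l \right)} = \left(15 + 3 l\right)^{2}$ ($Y{\left(b,l \right)} = \left(6 + 3 \left(l + 3\right)\right)^{2} = \left(6 + 3 \left(3 + l\right)\right)^{2} = \left(6 + \left(9 + 3 l\right)\right)^{2} = \left(15 + 3 l\right)^{2}$)
$k{\left(q \right)} = 9 \left(5 + q\right)^{2}$
$\frac{G{\left(10 \right)}}{k{\left(-301 \right)}} = \frac{10}{9 \left(5 - 301\right)^{2}} = \frac{10}{9 \left(-296\right)^{2}} = \frac{10}{9 \cdot 87616} = \frac{10}{788544} = 10 \cdot \frac{1}{788544} = \frac{5}{394272}$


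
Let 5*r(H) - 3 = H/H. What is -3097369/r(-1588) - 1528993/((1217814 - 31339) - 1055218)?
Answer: -2032762930137/525028 ≈ -3.8717e+6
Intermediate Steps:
r(H) = 4/5 (r(H) = 3/5 + (H/H)/5 = 3/5 + (1/5)*1 = 3/5 + 1/5 = 4/5)
-3097369/r(-1588) - 1528993/((1217814 - 31339) - 1055218) = -3097369/4/5 - 1528993/((1217814 - 31339) - 1055218) = -3097369*5/4 - 1528993/(1186475 - 1055218) = -15486845/4 - 1528993/131257 = -2032762930137/525028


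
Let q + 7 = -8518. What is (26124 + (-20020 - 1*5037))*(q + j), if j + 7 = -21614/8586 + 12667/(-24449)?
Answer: -955854387284566/104959557 ≈ -9.1069e+6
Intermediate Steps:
q = -8525 (q = -7 - 8518 = -8525)
j = -1053316673/104959557 (j = -7 + (-21614/8586 + 12667/(-24449)) = -7 + (-21614*1/8586 + 12667*(-1/24449)) = -7 + (-10807/4293 - 12667/24449) = -7 - 318599774/104959557 = -1053316673/104959557 ≈ -10.035)
(26124 + (-20020 - 1*5037))*(q + j) = (26124 + (-20020 - 1*5037))*(-8525 - 1053316673/104959557) = (26124 + (-20020 - 5037))*(-895833540098/104959557) = (26124 - 25057)*(-895833540098/104959557) = 1067*(-895833540098/104959557) = -955854387284566/104959557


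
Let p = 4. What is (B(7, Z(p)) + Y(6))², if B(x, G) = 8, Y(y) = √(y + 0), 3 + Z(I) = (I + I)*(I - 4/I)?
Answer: (8 + √6)² ≈ 109.19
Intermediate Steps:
Z(I) = -3 + 2*I*(I - 4/I) (Z(I) = -3 + (I + I)*(I - 4/I) = -3 + (2*I)*(I - 4/I) = -3 + 2*I*(I - 4/I))
Y(y) = √y
(B(7, Z(p)) + Y(6))² = (8 + √6)²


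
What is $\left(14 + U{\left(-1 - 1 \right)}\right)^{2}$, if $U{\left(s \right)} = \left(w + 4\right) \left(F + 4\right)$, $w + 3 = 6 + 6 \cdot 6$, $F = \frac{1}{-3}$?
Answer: $\frac{265225}{9} \approx 29469.0$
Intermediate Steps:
$F = - \frac{1}{3} \approx -0.33333$
$w = 39$ ($w = -3 + \left(6 + 6 \cdot 6\right) = -3 + \left(6 + 36\right) = -3 + 42 = 39$)
$U{\left(s \right)} = \frac{473}{3}$ ($U{\left(s \right)} = \left(39 + 4\right) \left(- \frac{1}{3} + 4\right) = 43 \cdot \frac{11}{3} = \frac{473}{3}$)
$\left(14 + U{\left(-1 - 1 \right)}\right)^{2} = \left(14 + \frac{473}{3}\right)^{2} = \left(\frac{515}{3}\right)^{2} = \frac{265225}{9}$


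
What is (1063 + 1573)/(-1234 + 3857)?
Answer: 2636/2623 ≈ 1.0050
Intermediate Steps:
(1063 + 1573)/(-1234 + 3857) = 2636/2623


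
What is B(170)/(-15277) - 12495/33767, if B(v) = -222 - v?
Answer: -177649451/515858459 ≈ -0.34438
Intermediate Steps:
B(170)/(-15277) - 12495/33767 = (-222 - 1*170)/(-15277) - 12495/33767 = (-222 - 170)*(-1/15277) - 12495*1/33767 = -392*(-1/15277) - 12495/33767 = 392/15277 - 12495/33767 = -177649451/515858459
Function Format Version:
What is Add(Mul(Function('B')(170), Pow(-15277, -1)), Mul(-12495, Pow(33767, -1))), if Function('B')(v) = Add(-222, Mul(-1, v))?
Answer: Rational(-177649451, 515858459) ≈ -0.34438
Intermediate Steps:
Add(Mul(Function('B')(170), Pow(-15277, -1)), Mul(-12495, Pow(33767, -1))) = Add(Mul(Add(-222, Mul(-1, 170)), Pow(-15277, -1)), Mul(-12495, Pow(33767, -1))) = Add(Mul(Add(-222, -170), Rational(-1, 15277)), Mul(-12495, Rational(1, 33767))) = Add(Mul(-392, Rational(-1, 15277)), Rational(-12495, 33767)) = Add(Rational(392, 15277), Rational(-12495, 33767)) = Rational(-177649451, 515858459)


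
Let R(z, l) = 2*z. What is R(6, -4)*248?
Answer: 2976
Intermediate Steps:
R(6, -4)*248 = (2*6)*248 = 12*248 = 2976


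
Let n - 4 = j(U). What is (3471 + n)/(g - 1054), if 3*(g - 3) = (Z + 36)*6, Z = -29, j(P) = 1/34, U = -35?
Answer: -118151/35258 ≈ -3.3510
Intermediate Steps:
j(P) = 1/34
n = 137/34 (n = 4 + 1/34 = 137/34 ≈ 4.0294)
g = 17 (g = 3 + ((-29 + 36)*6)/3 = 3 + (7*6)/3 = 3 + (⅓)*42 = 3 + 14 = 17)
(3471 + n)/(g - 1054) = (3471 + 137/34)/(17 - 1054) = (118151/34)/(-1037) = (118151/34)*(-1/1037) = -118151/35258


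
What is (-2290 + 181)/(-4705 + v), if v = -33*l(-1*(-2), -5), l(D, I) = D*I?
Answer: 2109/4375 ≈ 0.48206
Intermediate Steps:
v = 330 (v = -33*(-1*(-2))*(-5) = -66*(-5) = -33*(-10) = 330)
(-2290 + 181)/(-4705 + v) = (-2290 + 181)/(-4705 + 330) = -2109/(-4375) = -2109*(-1/4375) = 2109/4375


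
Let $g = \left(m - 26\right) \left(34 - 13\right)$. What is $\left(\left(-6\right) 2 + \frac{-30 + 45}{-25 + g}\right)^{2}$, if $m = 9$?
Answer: $\frac{21150801}{145924} \approx 144.94$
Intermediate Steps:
$g = -357$ ($g = \left(9 - 26\right) \left(34 - 13\right) = \left(9 - 26\right) 21 = \left(-17\right) 21 = -357$)
$\left(\left(-6\right) 2 + \frac{-30 + 45}{-25 + g}\right)^{2} = \left(\left(-6\right) 2 + \frac{-30 + 45}{-25 - 357}\right)^{2} = \left(-12 + \frac{15}{-382}\right)^{2} = \left(-12 + 15 \left(- \frac{1}{382}\right)\right)^{2} = \left(-12 - \frac{15}{382}\right)^{2} = \left(- \frac{4599}{382}\right)^{2} = \frac{21150801}{145924}$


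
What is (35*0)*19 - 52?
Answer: -52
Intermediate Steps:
(35*0)*19 - 52 = 0*19 - 52 = 0 - 52 = -52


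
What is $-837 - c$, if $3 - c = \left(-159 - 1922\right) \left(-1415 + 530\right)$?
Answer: $1840845$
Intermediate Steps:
$c = -1841682$ ($c = 3 - \left(-159 - 1922\right) \left(-1415 + 530\right) = 3 - \left(-2081\right) \left(-885\right) = 3 - 1841685 = -1841682$)
$-837 - c = -837 - -1841682 = -837 + 1841682 = 1840845$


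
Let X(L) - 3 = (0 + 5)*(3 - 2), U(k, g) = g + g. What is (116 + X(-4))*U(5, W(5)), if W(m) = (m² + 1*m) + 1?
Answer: 7688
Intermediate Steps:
W(m) = 1 + m + m² (W(m) = (m² + m) + 1 = (m + m²) + 1 = 1 + m + m²)
U(k, g) = 2*g
X(L) = 8 (X(L) = 3 + (0 + 5)*(3 - 2) = 3 + 5*1 = 3 + 5 = 8)
(116 + X(-4))*U(5, W(5)) = (116 + 8)*(2*(1 + 5 + 5²)) = 124*(2*(1 + 5 + 25)) = 124*(2*31) = 124*62 = 7688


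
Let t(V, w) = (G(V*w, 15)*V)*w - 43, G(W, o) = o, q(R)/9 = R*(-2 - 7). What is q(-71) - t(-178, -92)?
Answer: -239846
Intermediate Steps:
q(R) = -81*R (q(R) = 9*(R*(-2 - 7)) = 9*(R*(-9)) = 9*(-9*R) = -81*R)
t(V, w) = -43 + 15*V*w (t(V, w) = (15*V)*w - 43 = 15*V*w - 43 = -43 + 15*V*w)
q(-71) - t(-178, -92) = -81*(-71) - (-43 + 15*(-178)*(-92)) = 5751 - (-43 + 245640) = 5751 - 1*245597 = 5751 - 245597 = -239846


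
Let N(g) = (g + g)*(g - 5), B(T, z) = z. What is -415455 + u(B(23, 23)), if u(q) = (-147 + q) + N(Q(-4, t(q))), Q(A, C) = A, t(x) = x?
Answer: -415507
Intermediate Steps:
N(g) = 2*g*(-5 + g) (N(g) = (2*g)*(-5 + g) = 2*g*(-5 + g))
u(q) = -75 + q (u(q) = (-147 + q) + 2*(-4)*(-5 - 4) = (-147 + q) + 2*(-4)*(-9) = (-147 + q) + 72 = -75 + q)
-415455 + u(B(23, 23)) = -415455 + (-75 + 23) = -415455 - 52 = -415507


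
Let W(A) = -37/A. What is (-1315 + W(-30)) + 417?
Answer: -26903/30 ≈ -896.77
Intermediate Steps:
(-1315 + W(-30)) + 417 = (-1315 - 37/(-30)) + 417 = (-1315 - 37*(-1/30)) + 417 = (-1315 + 37/30) + 417 = -39413/30 + 417 = -26903/30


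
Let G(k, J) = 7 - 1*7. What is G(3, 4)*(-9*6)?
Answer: 0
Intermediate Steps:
G(k, J) = 0 (G(k, J) = 7 - 7 = 0)
G(3, 4)*(-9*6) = 0*(-9*6) = 0*(-54) = 0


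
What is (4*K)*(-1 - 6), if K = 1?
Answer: -28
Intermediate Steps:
(4*K)*(-1 - 6) = (4*1)*(-1 - 6) = 4*(-7) = -28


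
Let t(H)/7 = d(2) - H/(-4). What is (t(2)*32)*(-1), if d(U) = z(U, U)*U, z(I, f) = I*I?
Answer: -1904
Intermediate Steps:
z(I, f) = I²
d(U) = U³ (d(U) = U²*U = U³)
t(H) = 56 + 7*H/4 (t(H) = 7*(2³ - H/(-4)) = 7*(8 - H*(-1)/4) = 7*(8 - (-1)*H/4) = 7*(8 + H/4) = 56 + 7*H/4)
(t(2)*32)*(-1) = ((56 + (7/4)*2)*32)*(-1) = ((56 + 7/2)*32)*(-1) = ((119/2)*32)*(-1) = 1904*(-1) = -1904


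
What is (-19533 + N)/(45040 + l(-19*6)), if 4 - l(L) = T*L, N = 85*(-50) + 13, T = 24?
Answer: -2377/4778 ≈ -0.49749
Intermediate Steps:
N = -4237 (N = -4250 + 13 = -4237)
l(L) = 4 - 24*L
(-19533 + N)/(45040 + l(-19*6)) = (-19533 - 4237)/(45040 + (4 - (-456)*6)) = -23770/(45040 + (4 - 24*(-114))) = -23770/(45040 + (4 + 2736)) = -23770/(45040 + 2740) = -23770/47780 = -23770*1/47780 = -2377/4778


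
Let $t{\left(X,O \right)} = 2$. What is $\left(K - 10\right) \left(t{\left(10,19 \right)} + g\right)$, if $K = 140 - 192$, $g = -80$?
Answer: $4836$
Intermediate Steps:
$K = -52$ ($K = 140 - 192 = -52$)
$\left(K - 10\right) \left(t{\left(10,19 \right)} + g\right) = \left(-52 - 10\right) \left(2 - 80\right) = \left(-62\right) \left(-78\right) = 4836$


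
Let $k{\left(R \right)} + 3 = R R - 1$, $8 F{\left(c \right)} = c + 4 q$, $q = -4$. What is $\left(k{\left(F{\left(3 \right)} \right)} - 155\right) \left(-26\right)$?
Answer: $\frac{130091}{32} \approx 4065.3$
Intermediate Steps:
$F{\left(c \right)} = -2 + \frac{c}{8}$ ($F{\left(c \right)} = \frac{c + 4 \left(-4\right)}{8} = \frac{c - 16}{8} = \frac{-16 + c}{8} = -2 + \frac{c}{8}$)
$k{\left(R \right)} = -4 + R^{2}$ ($k{\left(R \right)} = -3 + \left(R R - 1\right) = -3 + \left(R^{2} - 1\right) = -3 + \left(-1 + R^{2}\right) = -4 + R^{2}$)
$\left(k{\left(F{\left(3 \right)} \right)} - 155\right) \left(-26\right) = \left(\left(-4 + \left(-2 + \frac{1}{8} \cdot 3\right)^{2}\right) - 155\right) \left(-26\right) = \left(\left(-4 + \left(-2 + \frac{3}{8}\right)^{2}\right) - 155\right) \left(-26\right) = \left(\left(-4 + \left(- \frac{13}{8}\right)^{2}\right) - 155\right) \left(-26\right) = \left(\left(-4 + \frac{169}{64}\right) - 155\right) \left(-26\right) = \left(- \frac{87}{64} - 155\right) \left(-26\right) = \left(- \frac{10007}{64}\right) \left(-26\right) = \frac{130091}{32}$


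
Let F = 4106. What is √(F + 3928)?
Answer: √8034 ≈ 89.633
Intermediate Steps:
√(F + 3928) = √(4106 + 3928) = √8034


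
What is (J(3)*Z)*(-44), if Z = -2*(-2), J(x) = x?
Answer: -528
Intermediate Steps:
Z = 4
(J(3)*Z)*(-44) = (3*4)*(-44) = 12*(-44) = -528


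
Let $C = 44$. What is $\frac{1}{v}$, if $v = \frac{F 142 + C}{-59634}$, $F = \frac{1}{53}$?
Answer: $- \frac{1580301}{1237} \approx -1277.5$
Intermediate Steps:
$F = \frac{1}{53} \approx 0.018868$
$v = - \frac{1237}{1580301}$ ($v = \frac{\frac{1}{53} \cdot 142 + 44}{-59634} = \left(\frac{142}{53} + 44\right) \left(- \frac{1}{59634}\right) = \frac{2474}{53} \left(- \frac{1}{59634}\right) = - \frac{1237}{1580301} \approx -0.00078276$)
$\frac{1}{v} = \frac{1}{- \frac{1237}{1580301}} = - \frac{1580301}{1237}$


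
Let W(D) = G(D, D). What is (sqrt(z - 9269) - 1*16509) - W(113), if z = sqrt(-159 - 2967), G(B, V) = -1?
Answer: -16508 + sqrt(-9269 + I*sqrt(3126)) ≈ -16508.0 + 96.276*I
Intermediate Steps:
z = I*sqrt(3126) (z = sqrt(-3126) = I*sqrt(3126) ≈ 55.911*I)
W(D) = -1
(sqrt(z - 9269) - 1*16509) - W(113) = (sqrt(I*sqrt(3126) - 9269) - 1*16509) - 1*(-1) = (sqrt(-9269 + I*sqrt(3126)) - 16509) + 1 = (-16509 + sqrt(-9269 + I*sqrt(3126))) + 1 = -16508 + sqrt(-9269 + I*sqrt(3126))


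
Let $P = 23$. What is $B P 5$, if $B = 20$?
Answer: $2300$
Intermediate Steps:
$B P 5 = 20 \cdot 23 \cdot 5 = 460 \cdot 5 = 2300$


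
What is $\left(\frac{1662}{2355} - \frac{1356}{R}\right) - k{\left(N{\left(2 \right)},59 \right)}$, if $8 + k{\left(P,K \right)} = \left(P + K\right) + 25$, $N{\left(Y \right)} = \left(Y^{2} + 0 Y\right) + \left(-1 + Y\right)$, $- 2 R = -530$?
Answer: $- \frac{710707}{8321} \approx -85.411$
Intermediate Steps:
$R = 265$ ($R = \left(- \frac{1}{2}\right) \left(-530\right) = 265$)
$N{\left(Y \right)} = -1 + Y + Y^{2}$ ($N{\left(Y \right)} = \left(Y^{2} + 0\right) + \left(-1 + Y\right) = Y^{2} + \left(-1 + Y\right) = -1 + Y + Y^{2}$)
$k{\left(P,K \right)} = 17 + K + P$ ($k{\left(P,K \right)} = -8 + \left(\left(P + K\right) + 25\right) = -8 + \left(\left(K + P\right) + 25\right) = -8 + \left(25 + K + P\right) = 17 + K + P$)
$\left(\frac{1662}{2355} - \frac{1356}{R}\right) - k{\left(N{\left(2 \right)},59 \right)} = \left(\frac{1662}{2355} - \frac{1356}{265}\right) - \left(17 + 59 + \left(-1 + 2 + 2^{2}\right)\right) = \left(1662 \cdot \frac{1}{2355} - \frac{1356}{265}\right) - \left(17 + 59 + \left(-1 + 2 + 4\right)\right) = \left(\frac{554}{785} - \frac{1356}{265}\right) - \left(17 + 59 + 5\right) = - \frac{36706}{8321} - 81 = - \frac{710707}{8321}$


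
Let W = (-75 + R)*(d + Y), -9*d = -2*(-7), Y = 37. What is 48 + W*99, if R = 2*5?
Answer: -228037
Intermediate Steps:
d = -14/9 (d = -(-2)*(-7)/9 = -⅑*14 = -14/9 ≈ -1.5556)
R = 10
W = -20735/9 (W = (-75 + 10)*(-14/9 + 37) = -65*319/9 = -20735/9 ≈ -2303.9)
48 + W*99 = 48 - 20735/9*99 = 48 - 228085 = -228037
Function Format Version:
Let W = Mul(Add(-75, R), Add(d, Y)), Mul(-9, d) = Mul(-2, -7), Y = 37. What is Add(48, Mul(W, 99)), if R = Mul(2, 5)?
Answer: -228037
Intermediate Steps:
d = Rational(-14, 9) (d = Mul(Rational(-1, 9), Mul(-2, -7)) = Mul(Rational(-1, 9), 14) = Rational(-14, 9) ≈ -1.5556)
R = 10
W = Rational(-20735, 9) (W = Mul(Add(-75, 10), Add(Rational(-14, 9), 37)) = Mul(-65, Rational(319, 9)) = Rational(-20735, 9) ≈ -2303.9)
Add(48, Mul(W, 99)) = Add(48, Mul(Rational(-20735, 9), 99)) = Add(48, -228085) = -228037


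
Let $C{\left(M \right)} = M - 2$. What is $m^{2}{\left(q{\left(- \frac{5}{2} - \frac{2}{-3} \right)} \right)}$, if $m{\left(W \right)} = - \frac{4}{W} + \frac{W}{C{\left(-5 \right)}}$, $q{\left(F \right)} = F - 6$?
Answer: $\frac{10349089}{3896676} \approx 2.6559$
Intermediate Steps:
$C{\left(M \right)} = -2 + M$
$q{\left(F \right)} = -6 + F$ ($q{\left(F \right)} = F - 6 = -6 + F$)
$m{\left(W \right)} = - \frac{4}{W} - \frac{W}{7}$ ($m{\left(W \right)} = - \frac{4}{W} + \frac{W}{-2 - 5} = - \frac{4}{W} + \frac{W}{-7} = - \frac{4}{W} + W \left(- \frac{1}{7}\right) = - \frac{4}{W} - \frac{W}{7}$)
$m^{2}{\left(q{\left(- \frac{5}{2} - \frac{2}{-3} \right)} \right)} = \left(- \frac{4}{-6 - \left(- \frac{2}{3} + \frac{5}{2}\right)} - \frac{-6 - \left(- \frac{2}{3} + \frac{5}{2}\right)}{7}\right)^{2} = \left(- \frac{4}{-6 - \frac{11}{6}} - \frac{-6 - \frac{11}{6}}{7}\right)^{2} = \left(- \frac{4}{- \frac{47}{6}} - - \frac{47}{42}\right)^{2} = \left(\left(-4\right) \left(- \frac{6}{47}\right) + \frac{47}{42}\right)^{2} = \left(\frac{24}{47} + \frac{47}{42}\right)^{2} = \left(\frac{3217}{1974}\right)^{2} = \frac{10349089}{3896676}$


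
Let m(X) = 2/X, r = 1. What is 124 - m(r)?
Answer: 122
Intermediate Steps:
124 - m(r) = 124 - 2/1 = 124 - 2 = 122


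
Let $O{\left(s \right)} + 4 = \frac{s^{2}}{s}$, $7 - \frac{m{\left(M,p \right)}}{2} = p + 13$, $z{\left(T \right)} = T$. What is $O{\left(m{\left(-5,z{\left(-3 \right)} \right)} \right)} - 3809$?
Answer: $-3819$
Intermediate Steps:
$m{\left(M,p \right)} = -12 - 2 p$ ($m{\left(M,p \right)} = 14 - 2 \left(p + 13\right) = 14 - 2 \left(13 + p\right) = 14 - \left(26 + 2 p\right) = -12 - 2 p$)
$O{\left(s \right)} = -4 + s$ ($O{\left(s \right)} = -4 + \frac{s^{2}}{s} = -4 + s$)
$O{\left(m{\left(-5,z{\left(-3 \right)} \right)} \right)} - 3809 = \left(-4 - 6\right) - 3809 = -10 - 3809 = -3819$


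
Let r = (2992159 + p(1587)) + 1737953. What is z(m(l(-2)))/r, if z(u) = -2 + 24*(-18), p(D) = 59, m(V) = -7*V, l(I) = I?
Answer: -434/4730171 ≈ -9.1751e-5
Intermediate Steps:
r = 4730171 (r = (2992159 + 59) + 1737953 = 2992218 + 1737953 = 4730171)
z(u) = -434 (z(u) = -2 - 432 = -434)
z(m(l(-2)))/r = -434/4730171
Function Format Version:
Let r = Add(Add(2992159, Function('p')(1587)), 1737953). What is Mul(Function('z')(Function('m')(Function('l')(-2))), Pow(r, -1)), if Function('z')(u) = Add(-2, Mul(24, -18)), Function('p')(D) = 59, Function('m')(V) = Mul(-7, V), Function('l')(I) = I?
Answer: Rational(-434, 4730171) ≈ -9.1751e-5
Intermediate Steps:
r = 4730171 (r = Add(Add(2992159, 59), 1737953) = Add(2992218, 1737953) = 4730171)
Function('z')(u) = -434 (Function('z')(u) = Add(-2, -432) = -434)
Mul(Function('z')(Function('m')(Function('l')(-2))), Pow(r, -1)) = Mul(-434, Pow(4730171, -1)) = Mul(-434, Rational(1, 4730171)) = Rational(-434, 4730171)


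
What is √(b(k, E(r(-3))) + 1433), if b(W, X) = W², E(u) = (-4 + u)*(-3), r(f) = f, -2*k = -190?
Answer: 3*√1162 ≈ 102.26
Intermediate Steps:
k = 95 (k = -½*(-190) = 95)
E(u) = 12 - 3*u
√(b(k, E(r(-3))) + 1433) = √(95² + 1433) = √(9025 + 1433) = √10458 = 3*√1162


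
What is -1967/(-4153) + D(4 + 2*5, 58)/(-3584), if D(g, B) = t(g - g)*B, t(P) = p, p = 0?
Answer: 1967/4153 ≈ 0.47363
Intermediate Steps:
t(P) = 0
D(g, B) = 0 (D(g, B) = 0*B = 0)
-1967/(-4153) + D(4 + 2*5, 58)/(-3584) = -1967/(-4153) + 0/(-3584) = -1967*(-1/4153) + 0*(-1/3584) = 1967/4153 + 0 = 1967/4153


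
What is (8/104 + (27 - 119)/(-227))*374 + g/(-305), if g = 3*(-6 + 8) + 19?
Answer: 32449567/180011 ≈ 180.26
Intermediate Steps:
g = 25 (g = 3*2 + 19 = 6 + 19 = 25)
(8/104 + (27 - 119)/(-227))*374 + g/(-305) = (8/104 + (27 - 119)/(-227))*374 + 25/(-305) = (8*(1/104) - 92*(-1/227))*374 + 25*(-1/305) = (1/13 + 92/227)*374 - 5/61 = (1423/2951)*374 - 5/61 = 532202/2951 - 5/61 = 32449567/180011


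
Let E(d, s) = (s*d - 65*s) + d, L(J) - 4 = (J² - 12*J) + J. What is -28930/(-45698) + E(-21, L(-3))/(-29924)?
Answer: 523721133/683733476 ≈ 0.76597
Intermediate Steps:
L(J) = 4 + J² - 11*J (L(J) = 4 + ((J² - 12*J) + J) = 4 + (J² - 11*J) = 4 + J² - 11*J)
E(d, s) = d - 65*s + d*s (E(d, s) = (d*s - 65*s) + d = (-65*s + d*s) + d = d - 65*s + d*s)
-28930/(-45698) + E(-21, L(-3))/(-29924) = -28930/(-45698) + (-21 - 65*(4 + (-3)² - 11*(-3)) - 21*(4 + (-3)² - 11*(-3)))/(-29924) = -28930*(-1/45698) + (-21 - 65*(4 + 9 + 33) - 21*(4 + 9 + 33))*(-1/29924) = 14465/22849 + (-21 - 65*46 - 21*46)*(-1/29924) = 14465/22849 + (-21 - 2990 - 966)*(-1/29924) = 14465/22849 - 3977*(-1/29924) = 14465/22849 + 3977/29924 = 523721133/683733476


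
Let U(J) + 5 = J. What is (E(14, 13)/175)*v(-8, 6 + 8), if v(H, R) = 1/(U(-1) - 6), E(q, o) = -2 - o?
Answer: 1/140 ≈ 0.0071429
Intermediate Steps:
U(J) = -5 + J
v(H, R) = -1/12 (v(H, R) = 1/((-5 - 1) - 6) = 1/(-6 - 6) = 1/(-12) = -1/12)
(E(14, 13)/175)*v(-8, 6 + 8) = ((-2 - 1*13)/175)*(-1/12) = ((-2 - 13)*(1/175))*(-1/12) = -15*1/175*(-1/12) = -3/35*(-1/12) = 1/140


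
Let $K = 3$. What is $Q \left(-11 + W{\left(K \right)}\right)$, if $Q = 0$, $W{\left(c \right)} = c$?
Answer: $0$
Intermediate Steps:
$Q \left(-11 + W{\left(K \right)}\right) = 0 \left(-11 + 3\right) = 0 \left(-8\right) = 0$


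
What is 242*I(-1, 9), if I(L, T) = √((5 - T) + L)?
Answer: 242*I*√5 ≈ 541.13*I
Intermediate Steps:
I(L, T) = √(5 + L - T)
242*I(-1, 9) = 242*√(5 - 1 - 1*9) = 242*√(5 - 1 - 9) = 242*√(-5) = 242*(I*√5) = 242*I*√5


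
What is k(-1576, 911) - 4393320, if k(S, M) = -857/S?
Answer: -6923871463/1576 ≈ -4.3933e+6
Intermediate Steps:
k(-1576, 911) - 4393320 = -857/(-1576) - 4393320 = -857*(-1/1576) - 4393320 = 857/1576 - 4393320 = -6923871463/1576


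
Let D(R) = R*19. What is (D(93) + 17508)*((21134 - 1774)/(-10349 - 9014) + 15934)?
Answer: 5946543395550/19363 ≈ 3.0711e+8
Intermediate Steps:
D(R) = 19*R
(D(93) + 17508)*((21134 - 1774)/(-10349 - 9014) + 15934) = (19*93 + 17508)*((21134 - 1774)/(-10349 - 9014) + 15934) = (1767 + 17508)*(19360/(-19363) + 15934) = 19275*(19360*(-1/19363) + 15934) = 19275*(-19360/19363 + 15934) = 19275*(308510682/19363) = 5946543395550/19363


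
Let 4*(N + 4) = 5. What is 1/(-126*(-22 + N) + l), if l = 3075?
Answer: 2/12387 ≈ 0.00016146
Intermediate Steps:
N = -11/4 (N = -4 + (¼)*5 = -4 + 5/4 = -11/4 ≈ -2.7500)
1/(-126*(-22 + N) + l) = 1/(-126*(-22 - 11/4) + 3075) = 1/(-126*(-99/4) + 3075) = 1/(6237/2 + 3075) = 1/(12387/2) = 2/12387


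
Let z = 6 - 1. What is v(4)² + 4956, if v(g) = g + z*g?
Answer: 5532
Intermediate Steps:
z = 5
v(g) = 6*g (v(g) = g + 5*g = 6*g)
v(4)² + 4956 = (6*4)² + 4956 = 24² + 4956 = 576 + 4956 = 5532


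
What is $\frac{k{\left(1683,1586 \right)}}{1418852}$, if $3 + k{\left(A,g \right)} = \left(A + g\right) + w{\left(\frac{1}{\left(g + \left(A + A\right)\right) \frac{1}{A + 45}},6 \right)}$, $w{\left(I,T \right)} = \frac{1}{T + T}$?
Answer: $\frac{39193}{17026224} \approx 0.0023019$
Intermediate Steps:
$w{\left(I,T \right)} = \frac{1}{2 T}$
$k{\left(A,g \right)} = - \frac{35}{12} + A + g$ ($k{\left(A,g \right)} = -3 + \left(\left(A + g\right) + \frac{1}{2 \cdot 6}\right) = -3 + \left(\left(A + g\right) + \frac{1}{2} \cdot \frac{1}{6}\right) = -3 + \left(\left(A + g\right) + \frac{1}{12}\right) = -3 + \left(\frac{1}{12} + A + g\right) = - \frac{35}{12} + A + g$)
$\frac{k{\left(1683,1586 \right)}}{1418852} = \frac{- \frac{35}{12} + 1683 + 1586}{1418852} = \frac{39193}{12} \cdot \frac{1}{1418852} = \frac{39193}{17026224}$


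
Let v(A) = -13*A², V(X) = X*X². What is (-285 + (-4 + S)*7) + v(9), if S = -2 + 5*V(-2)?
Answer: -1660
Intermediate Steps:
V(X) = X³
S = -42 (S = -2 + 5*(-2)³ = -2 + 5*(-8) = -2 - 40 = -42)
(-285 + (-4 + S)*7) + v(9) = (-285 + (-4 - 42)*7) - 13*9² = (-285 - 46*7) - 13*81 = (-285 - 322) - 1053 = -607 - 1053 = -1660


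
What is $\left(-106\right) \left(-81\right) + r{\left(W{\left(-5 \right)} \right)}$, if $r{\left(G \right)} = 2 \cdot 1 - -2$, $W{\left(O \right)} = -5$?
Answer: $8590$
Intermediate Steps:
$r{\left(G \right)} = 4$ ($r{\left(G \right)} = 2 + 2 = 4$)
$\left(-106\right) \left(-81\right) + r{\left(W{\left(-5 \right)} \right)} = \left(-106\right) \left(-81\right) + 4 = 8586 + 4 = 8590$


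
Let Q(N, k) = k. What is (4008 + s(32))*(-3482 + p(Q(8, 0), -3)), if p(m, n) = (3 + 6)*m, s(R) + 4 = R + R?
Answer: -14164776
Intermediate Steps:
s(R) = -4 + 2*R (s(R) = -4 + (R + R) = -4 + 2*R)
p(m, n) = 9*m
(4008 + s(32))*(-3482 + p(Q(8, 0), -3)) = (4008 + (-4 + 2*32))*(-3482 + 9*0) = (4008 + (-4 + 64))*(-3482 + 0) = (4008 + 60)*(-3482) = 4068*(-3482) = -14164776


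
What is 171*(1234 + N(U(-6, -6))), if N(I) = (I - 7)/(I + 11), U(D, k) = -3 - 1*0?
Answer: 843201/4 ≈ 2.1080e+5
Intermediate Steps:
U(D, k) = -3 (U(D, k) = -3 + 0 = -3)
N(I) = (-7 + I)/(11 + I)
171*(1234 + N(U(-6, -6))) = 171*(1234 + (-7 - 3)/(11 - 3)) = 171*(1234 - 10/8) = 171*(1234 + (⅛)*(-10)) = 171*(1234 - 5/4) = 171*(4931/4) = 843201/4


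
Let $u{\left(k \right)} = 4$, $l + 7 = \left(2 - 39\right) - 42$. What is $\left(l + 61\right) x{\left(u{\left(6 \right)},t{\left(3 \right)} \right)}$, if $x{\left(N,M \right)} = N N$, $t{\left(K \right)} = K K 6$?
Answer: $-400$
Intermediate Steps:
$l = -86$ ($l = -7 + \left(\left(2 - 39\right) - 42\right) = -7 - 79 = -86$)
$t{\left(K \right)} = 6 K^{2}$ ($t{\left(K \right)} = K^{2} \cdot 6 = 6 K^{2}$)
$x{\left(N,M \right)} = N^{2}$
$\left(l + 61\right) x{\left(u{\left(6 \right)},t{\left(3 \right)} \right)} = \left(-86 + 61\right) 4^{2} = \left(-25\right) 16 = -400$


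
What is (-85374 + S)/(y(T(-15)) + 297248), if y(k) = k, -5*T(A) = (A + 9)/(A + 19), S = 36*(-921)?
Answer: -1185300/2972483 ≈ -0.39876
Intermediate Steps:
S = -33156
T(A) = -(9 + A)/(5*(19 + A)) (T(A) = -(A + 9)/(5*(A + 19)) = -(9 + A)/(5*(19 + A)))
(-85374 + S)/(y(T(-15)) + 297248) = (-85374 - 33156)/((-9 - 1*(-15))/(5*(19 - 15)) + 297248) = -118530/((⅕)*(-9 + 15)/4 + 297248) = -118530/((⅕)*(¼)*6 + 297248) = -118530/(3/10 + 297248) = -118530/2972483/10 = -118530*10/2972483 = -1185300/2972483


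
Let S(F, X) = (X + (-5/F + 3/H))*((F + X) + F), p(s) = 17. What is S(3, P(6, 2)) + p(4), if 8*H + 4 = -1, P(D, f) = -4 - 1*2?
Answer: 17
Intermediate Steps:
P(D, f) = -6 (P(D, f) = -4 - 2 = -6)
H = -5/8 (H = -½ + (⅛)*(-1) = -½ - ⅛ = -5/8 ≈ -0.62500)
S(F, X) = (X + 2*F)*(-24/5 + X - 5/F) (S(F, X) = (X + (-5/F + 3/(-5/8)))*((F + X) + F) = (X + (-5/F + 3*(-8/5)))*(X + 2*F) = (X + (-5/F - 24/5))*(X + 2*F) = (X + (-24/5 - 5/F))*(X + 2*F) = (-24/5 + X - 5/F)*(X + 2*F) = (X + 2*F)*(-24/5 + X - 5/F))
S(3, P(6, 2)) + p(4) = (-10 + (-6)² - 48/5*3 - 24/5*(-6) - 5*(-6)/3 + 2*3*(-6)) + 17 = (-10 + 36 - 144/5 + 144/5 - 5*(-6)*⅓ - 36) + 17 = (-10 + 36 - 144/5 + 144/5 + 10 - 36) + 17 = 0 + 17 = 17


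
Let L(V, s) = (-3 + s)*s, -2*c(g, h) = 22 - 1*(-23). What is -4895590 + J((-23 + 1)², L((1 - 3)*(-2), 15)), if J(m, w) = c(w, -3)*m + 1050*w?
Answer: -4717480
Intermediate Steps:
c(g, h) = -45/2 (c(g, h) = -(22 - 1*(-23))/2 = -(22 + 23)/2 = -½*45 = -45/2)
L(V, s) = s*(-3 + s)
J(m, w) = 1050*w - 45*m/2 (J(m, w) = -45*m/2 + 1050*w = 1050*w - 45*m/2)
-4895590 + J((-23 + 1)², L((1 - 3)*(-2), 15)) = -4895590 + (1050*(15*(-3 + 15)) - 45*(-23 + 1)²/2) = -4895590 + (1050*(15*12) - 45/2*(-22)²) = -4895590 + (1050*180 - 45/2*484) = -4895590 + (189000 - 10890) = -4895590 + 178110 = -4717480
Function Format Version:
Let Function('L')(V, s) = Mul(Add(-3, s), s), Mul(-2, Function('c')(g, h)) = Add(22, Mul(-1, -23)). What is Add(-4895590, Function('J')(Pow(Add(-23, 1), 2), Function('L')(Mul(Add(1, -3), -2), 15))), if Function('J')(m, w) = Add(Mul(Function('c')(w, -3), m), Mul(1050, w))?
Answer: -4717480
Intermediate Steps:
Function('c')(g, h) = Rational(-45, 2) (Function('c')(g, h) = Mul(Rational(-1, 2), Add(22, Mul(-1, -23))) = Mul(Rational(-1, 2), Add(22, 23)) = Mul(Rational(-1, 2), 45) = Rational(-45, 2))
Function('L')(V, s) = Mul(s, Add(-3, s))
Function('J')(m, w) = Add(Mul(1050, w), Mul(Rational(-45, 2), m)) (Function('J')(m, w) = Add(Mul(Rational(-45, 2), m), Mul(1050, w)) = Add(Mul(1050, w), Mul(Rational(-45, 2), m)))
Add(-4895590, Function('J')(Pow(Add(-23, 1), 2), Function('L')(Mul(Add(1, -3), -2), 15))) = Add(-4895590, Add(Mul(1050, Mul(15, Add(-3, 15))), Mul(Rational(-45, 2), Pow(Add(-23, 1), 2)))) = Add(-4895590, Add(Mul(1050, Mul(15, 12)), Mul(Rational(-45, 2), Pow(-22, 2)))) = Add(-4895590, Add(Mul(1050, 180), Mul(Rational(-45, 2), 484))) = Add(-4895590, Add(189000, -10890)) = Add(-4895590, 178110) = -4717480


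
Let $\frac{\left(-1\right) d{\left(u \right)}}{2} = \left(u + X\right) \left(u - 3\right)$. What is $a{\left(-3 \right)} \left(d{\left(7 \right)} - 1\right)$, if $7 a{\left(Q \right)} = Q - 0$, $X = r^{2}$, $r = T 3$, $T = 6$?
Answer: $\frac{7947}{7} \approx 1135.3$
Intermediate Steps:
$r = 18$ ($r = 6 \cdot 3 = 18$)
$X = 324$ ($X = 18^{2} = 324$)
$d{\left(u \right)} = - 2 \left(-3 + u\right) \left(324 + u\right)$ ($d{\left(u \right)} = - 2 \left(u + 324\right) \left(u - 3\right) = - 2 \left(324 + u\right) \left(-3 + u\right) = - 2 \left(-3 + u\right) \left(324 + u\right)$)
$a{\left(Q \right)} = \frac{Q}{7}$ ($a{\left(Q \right)} = \frac{Q - 0}{7} = \frac{Q + 0}{7} = \frac{Q}{7}$)
$a{\left(-3 \right)} \left(d{\left(7 \right)} - 1\right) = \frac{1}{7} \left(-3\right) \left(\left(1944 - 4494 - 2 \cdot 7^{2}\right) - 1\right) = - \frac{3 \left(\left(1944 - 4494 - 98\right) - 1\right)}{7} = - \frac{3 \left(-2648 - 1\right)}{7} = \left(- \frac{3}{7}\right) \left(-2649\right) = \frac{7947}{7}$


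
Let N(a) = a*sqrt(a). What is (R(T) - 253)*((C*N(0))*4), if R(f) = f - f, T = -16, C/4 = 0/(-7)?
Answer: 0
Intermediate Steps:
N(a) = a**(3/2)
C = 0 (C = 4*(0/(-7)) = 4*(0*(-1/7)) = 4*0 = 0)
R(f) = 0
(R(T) - 253)*((C*N(0))*4) = (0 - 253)*((0*0**(3/2))*4) = -253*0*0*4 = -0*4 = -253*0 = 0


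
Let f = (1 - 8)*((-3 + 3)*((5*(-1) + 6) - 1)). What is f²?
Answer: 0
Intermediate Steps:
f = 0 (f = -0*((-5 + 6) - 1) = -0*(1 - 1) = -0*0 = -7*0 = 0)
f² = 0² = 0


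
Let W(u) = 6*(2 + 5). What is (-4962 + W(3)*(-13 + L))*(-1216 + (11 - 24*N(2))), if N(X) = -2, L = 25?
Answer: 5157906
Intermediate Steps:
W(u) = 42 (W(u) = 6*7 = 42)
(-4962 + W(3)*(-13 + L))*(-1216 + (11 - 24*N(2))) = (-4962 + 42*(-13 + 25))*(-1216 + (11 - 24*(-2))) = (-4962 + 42*12)*(-1216 + (11 + 48)) = (-4962 + 504)*(-1216 + 59) = -4458*(-1157) = 5157906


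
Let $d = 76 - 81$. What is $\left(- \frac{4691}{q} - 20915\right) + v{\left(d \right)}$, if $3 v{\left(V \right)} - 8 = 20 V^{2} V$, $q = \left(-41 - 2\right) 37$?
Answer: $- \frac{103777994}{4773} \approx -21743.0$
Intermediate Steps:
$d = -5$
$q = -1591$ ($q = \left(-43\right) 37 = -1591$)
$v{\left(V \right)} = \frac{8}{3} + \frac{20 V^{3}}{3}$ ($v{\left(V \right)} = \frac{8}{3} + \frac{20 V^{2} V}{3} = \frac{8}{3} + \frac{20 V^{3}}{3}$)
$\left(- \frac{4691}{q} - 20915\right) + v{\left(d \right)} = \left(- \frac{4691}{-1591} - 20915\right) + \left(\frac{8}{3} + \frac{20 \left(-5\right)^{3}}{3}\right) = \left(\left(-4691\right) \left(- \frac{1}{1591}\right) - 20915\right) + \left(\frac{8}{3} + \frac{20}{3} \left(-125\right)\right) = \left(\frac{4691}{1591} - 20915\right) + \left(\frac{8}{3} - \frac{2500}{3}\right) = - \frac{33271074}{1591} - \frac{2492}{3} = - \frac{103777994}{4773}$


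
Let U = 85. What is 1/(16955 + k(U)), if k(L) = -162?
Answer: 1/16793 ≈ 5.9549e-5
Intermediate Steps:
1/(16955 + k(U)) = 1/(16955 - 162) = 1/16793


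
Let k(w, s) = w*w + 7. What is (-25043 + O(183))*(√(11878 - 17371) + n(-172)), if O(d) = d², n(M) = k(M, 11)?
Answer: 249925586 + 8446*I*√5493 ≈ 2.4993e+8 + 6.2597e+5*I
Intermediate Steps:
k(w, s) = 7 + w² (k(w, s) = w² + 7 = 7 + w²)
n(M) = 7 + M²
(-25043 + O(183))*(√(11878 - 17371) + n(-172)) = (-25043 + 183²)*(√(11878 - 17371) + (7 + (-172)²)) = (-25043 + 33489)*(√(-5493) + (7 + 29584)) = 8446*(I*√5493 + 29591) = 8446*(29591 + I*√5493) = 249925586 + 8446*I*√5493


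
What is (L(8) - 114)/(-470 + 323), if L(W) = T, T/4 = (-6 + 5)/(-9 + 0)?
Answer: 146/189 ≈ 0.77249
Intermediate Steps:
T = 4/9 (T = 4*((-6 + 5)/(-9 + 0)) = 4*(-1/(-9)) = 4*(-1*(-⅑)) = 4*(⅑) = 4/9 ≈ 0.44444)
L(W) = 4/9
(L(8) - 114)/(-470 + 323) = (4/9 - 114)/(-470 + 323) = -1022/9/(-147) = -1/147*(-1022/9) = 146/189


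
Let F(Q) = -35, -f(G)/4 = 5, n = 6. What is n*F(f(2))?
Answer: -210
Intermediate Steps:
f(G) = -20 (f(G) = -4*5 = -20)
n*F(f(2)) = 6*(-35) = -210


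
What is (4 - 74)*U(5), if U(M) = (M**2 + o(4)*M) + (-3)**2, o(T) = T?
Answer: -3780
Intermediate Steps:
U(M) = 9 + M**2 + 4*M (U(M) = (M**2 + 4*M) + (-3)**2 = (M**2 + 4*M) + 9 = 9 + M**2 + 4*M)
(4 - 74)*U(5) = (4 - 74)*(9 + 5**2 + 4*5) = -70*(9 + 25 + 20) = -70*54 = -3780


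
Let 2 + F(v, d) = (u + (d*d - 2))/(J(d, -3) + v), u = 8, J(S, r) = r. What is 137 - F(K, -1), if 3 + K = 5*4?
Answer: 277/2 ≈ 138.50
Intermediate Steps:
K = 17 (K = -3 + 5*4 = -3 + 20 = 17)
F(v, d) = -2 + (6 + d²)/(-3 + v) (F(v, d) = -2 + (8 + (d*d - 2))/(-3 + v) = -2 + (8 + (d² - 2))/(-3 + v) = -2 + (8 + (-2 + d²))/(-3 + v) = -2 + (6 + d²)/(-3 + v))
137 - F(K, -1) = 137 - (12 + (-1)² - 2*17)/(-3 + 17) = 137 - (12 + 1 - 34)/14 = 137 - (-21)/14 = 137 - 1*(-3/2) = 137 + 3/2 = 277/2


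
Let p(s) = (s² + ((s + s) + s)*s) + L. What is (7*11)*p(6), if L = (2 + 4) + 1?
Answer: 11627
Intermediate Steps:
L = 7 (L = 6 + 1 = 7)
p(s) = 7 + 4*s² (p(s) = (s² + ((s + s) + s)*s) + 7 = (s² + (2*s + s)*s) + 7 = (s² + (3*s)*s) + 7 = (s² + 3*s²) + 7 = 4*s² + 7 = 7 + 4*s²)
(7*11)*p(6) = (7*11)*(7 + 4*6²) = 77*(7 + 4*36) = 77*(7 + 144) = 77*151 = 11627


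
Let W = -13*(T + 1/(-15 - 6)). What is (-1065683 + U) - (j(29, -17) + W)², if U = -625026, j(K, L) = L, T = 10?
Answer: -755052145/441 ≈ -1.7121e+6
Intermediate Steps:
W = -2717/21 (W = -13*(10 + 1/(-15 - 6)) = -13*(10 + 1/(-21)) = -13*(10 - 1/21) = -13*209/21 = -2717/21 ≈ -129.38)
(-1065683 + U) - (j(29, -17) + W)² = (-1065683 - 625026) - (-17 - 2717/21)² = -1690709 - (-3074/21)² = -1690709 - 1*9449476/441 = -1690709 - 9449476/441 = -755052145/441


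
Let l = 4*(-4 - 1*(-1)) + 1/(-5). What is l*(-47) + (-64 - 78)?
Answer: 2157/5 ≈ 431.40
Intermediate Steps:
l = -61/5 (l = 4*(-4 + 1) - 1/5 = 4*(-3) - 1/5 = -12 - 1/5 = -61/5 ≈ -12.200)
l*(-47) + (-64 - 78) = -61/5*(-47) + (-64 - 78) = 2867/5 - 142 = 2157/5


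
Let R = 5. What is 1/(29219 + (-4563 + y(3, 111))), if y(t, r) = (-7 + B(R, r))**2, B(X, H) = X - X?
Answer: 1/24705 ≈ 4.0478e-5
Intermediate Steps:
B(X, H) = 0
y(t, r) = 49 (y(t, r) = (-7 + 0)**2 = (-7)**2 = 49)
1/(29219 + (-4563 + y(3, 111))) = 1/(29219 + (-4563 + 49)) = 1/(29219 - 4514) = 1/24705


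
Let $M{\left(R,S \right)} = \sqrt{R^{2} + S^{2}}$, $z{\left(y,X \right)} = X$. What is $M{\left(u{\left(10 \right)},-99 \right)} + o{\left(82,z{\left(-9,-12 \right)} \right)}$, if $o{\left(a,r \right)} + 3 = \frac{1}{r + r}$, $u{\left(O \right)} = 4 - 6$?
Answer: $- \frac{73}{24} + \sqrt{9805} \approx 95.979$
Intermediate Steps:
$u{\left(O \right)} = -2$
$o{\left(a,r \right)} = -3 + \frac{1}{2 r}$ ($o{\left(a,r \right)} = -3 + \frac{1}{r + r} = -3 + \frac{1}{2 r}$)
$M{\left(u{\left(10 \right)},-99 \right)} + o{\left(82,z{\left(-9,-12 \right)} \right)} = \sqrt{\left(-2\right)^{2} + \left(-99\right)^{2}} - \left(3 - \frac{1}{2 \left(-12\right)}\right) = \sqrt{4 + 9801} + \left(-3 + \frac{1}{2} \left(- \frac{1}{12}\right)\right) = \sqrt{9805} - \frac{73}{24} = - \frac{73}{24} + \sqrt{9805}$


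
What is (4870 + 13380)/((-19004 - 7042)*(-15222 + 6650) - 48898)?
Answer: 9125/111608707 ≈ 8.1759e-5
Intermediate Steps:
(4870 + 13380)/((-19004 - 7042)*(-15222 + 6650) - 48898) = 18250/(-26046*(-8572) - 48898) = 18250/(223266312 - 48898) = 18250/223217414 = 18250*(1/223217414) = 9125/111608707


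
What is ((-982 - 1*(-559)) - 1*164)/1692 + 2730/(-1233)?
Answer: -593659/231804 ≈ -2.5610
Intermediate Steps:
((-982 - 1*(-559)) - 1*164)/1692 + 2730/(-1233) = ((-982 + 559) - 164)*(1/1692) + 2730*(-1/1233) = (-423 - 164)*(1/1692) - 910/411 = -587*1/1692 - 910/411 = -587/1692 - 910/411 = -593659/231804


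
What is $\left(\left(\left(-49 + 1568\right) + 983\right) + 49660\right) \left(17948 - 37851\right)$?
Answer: $-1038180286$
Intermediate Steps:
$\left(\left(\left(-49 + 1568\right) + 983\right) + 49660\right) \left(17948 - 37851\right) = \left(\left(1519 + 983\right) + 49660\right) \left(-19903\right) = \left(2502 + 49660\right) \left(-19903\right) = 52162 \left(-19903\right) = -1038180286$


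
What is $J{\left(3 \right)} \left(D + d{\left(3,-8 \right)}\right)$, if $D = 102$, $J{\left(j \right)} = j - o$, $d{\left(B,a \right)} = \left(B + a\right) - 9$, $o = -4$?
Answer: $616$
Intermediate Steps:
$d{\left(B,a \right)} = -9 + B + a$
$J{\left(j \right)} = 4 + j$ ($J{\left(j \right)} = j - -4 = j + 4 = 4 + j$)
$J{\left(3 \right)} \left(D + d{\left(3,-8 \right)}\right) = \left(4 + 3\right) \left(102 - 14\right) = 7 \left(102 - 14\right) = 7 \cdot 88 = 616$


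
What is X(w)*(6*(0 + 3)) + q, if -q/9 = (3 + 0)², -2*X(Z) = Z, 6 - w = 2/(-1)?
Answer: -153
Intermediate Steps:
w = 8 (w = 6 - 2/(-1) = 6 - 2*(-1) = 6 - 1*(-2) = 6 + 2 = 8)
X(Z) = -Z/2
q = -81 (q = -9*(3 + 0)² = -9*3² = -9*9 = -81)
X(w)*(6*(0 + 3)) + q = (-½*8)*(6*(0 + 3)) - 81 = -24*3 - 81 = -4*18 - 81 = -72 - 81 = -153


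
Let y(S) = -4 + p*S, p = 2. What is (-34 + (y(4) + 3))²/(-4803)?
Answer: -243/1601 ≈ -0.15178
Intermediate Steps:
y(S) = -4 + 2*S
(-34 + (y(4) + 3))²/(-4803) = (-34 + ((-4 + 2*4) + 3))²/(-4803) = (-34 + ((-4 + 8) + 3))²*(-1/4803) = (-34 + (4 + 3))²*(-1/4803) = (-34 + 7)²*(-1/4803) = (-27)²*(-1/4803) = 729*(-1/4803) = -243/1601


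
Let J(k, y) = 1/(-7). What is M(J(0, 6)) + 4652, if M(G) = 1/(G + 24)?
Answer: 776891/167 ≈ 4652.0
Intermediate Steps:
J(k, y) = -1/7
M(G) = 1/(24 + G)
M(J(0, 6)) + 4652 = 1/(24 - 1/7) + 4652 = 1/(167/7) + 4652 = 7/167 + 4652 = 776891/167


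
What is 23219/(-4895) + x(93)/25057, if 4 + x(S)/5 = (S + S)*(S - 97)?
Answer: -600105783/122654015 ≈ -4.8927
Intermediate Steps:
x(S) = -20 + 10*S*(-97 + S) (x(S) = -20 + 5*((S + S)*(S - 97)) = -20 + 5*((2*S)*(-97 + S)) = -20 + 5*(2*S*(-97 + S)) = -20 + 10*S*(-97 + S))
23219/(-4895) + x(93)/25057 = 23219/(-4895) + (-20 - 970*93 + 10*93²)/25057 = 23219*(-1/4895) + (-20 - 90210 + 10*8649)*(1/25057) = -23219/4895 + (-20 - 90210 + 86490)*(1/25057) = -23219/4895 - 3740*1/25057 = -23219/4895 - 3740/25057 = -600105783/122654015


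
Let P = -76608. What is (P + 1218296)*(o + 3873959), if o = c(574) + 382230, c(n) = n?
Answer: 4859895235944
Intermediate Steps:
o = 382804 (o = 574 + 382230 = 382804)
(P + 1218296)*(o + 3873959) = (-76608 + 1218296)*(382804 + 3873959) = 1141688*4256763 = 4859895235944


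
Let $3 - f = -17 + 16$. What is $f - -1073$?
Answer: $1077$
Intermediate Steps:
$f = 4$ ($f = 3 - \left(-17 + 16\right) = 3 - -1 = 3 + 1 = 4$)
$f - -1073 = 4 - -1073 = 4 + 1073 = 1077$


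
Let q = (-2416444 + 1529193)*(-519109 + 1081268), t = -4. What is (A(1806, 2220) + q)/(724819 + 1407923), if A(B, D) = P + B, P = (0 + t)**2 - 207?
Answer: -83129355549/355457 ≈ -2.3387e+5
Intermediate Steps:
q = -498776134909 (q = -887251*562159 = -498776134909)
P = -191 (P = (0 - 4)**2 - 207 = (-4)**2 - 207 = 16 - 207 = -191)
A(B, D) = -191 + B
(A(1806, 2220) + q)/(724819 + 1407923) = ((-191 + 1806) - 498776134909)/(724819 + 1407923) = (1615 - 498776134909)/2132742 = -498776133294*1/2132742 = -83129355549/355457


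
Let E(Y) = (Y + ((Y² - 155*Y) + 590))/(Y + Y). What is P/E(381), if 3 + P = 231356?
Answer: 176290986/87077 ≈ 2024.5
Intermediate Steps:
P = 231353 (P = -3 + 231356 = 231353)
E(Y) = (590 + Y² - 154*Y)/(2*Y) (E(Y) = (Y + (590 + Y² - 155*Y))/((2*Y)) = (590 + Y² - 154*Y)*(1/(2*Y)) = (590 + Y² - 154*Y)/(2*Y))
P/E(381) = 231353/(-77 + (½)*381 + 295/381) = 231353/(-77 + 381/2 + 295*(1/381)) = 231353/(-77 + 381/2 + 295/381) = 231353/(87077/762) = 231353*(762/87077) = 176290986/87077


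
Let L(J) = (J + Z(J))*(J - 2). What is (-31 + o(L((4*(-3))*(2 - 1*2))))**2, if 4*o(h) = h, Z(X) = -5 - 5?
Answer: 676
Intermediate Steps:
Z(X) = -10
L(J) = (-10 + J)*(-2 + J) (L(J) = (J - 10)*(J - 2) = (-10 + J)*(-2 + J))
o(h) = h/4
(-31 + o(L((4*(-3))*(2 - 1*2))))**2 = (-31 + (20 + ((4*(-3))*(2 - 1*2))**2 - 12*4*(-3)*(2 - 1*2))/4)**2 = (-31 + (20 + (-12*(2 - 2))**2 - (-144)*(2 - 2))/4)**2 = (-31 + (20 + (-12*0)**2 - (-144)*0)/4)**2 = (-31 + (20 + 0**2 - 12*0)/4)**2 = (-31 + (20 + 0 + 0)/4)**2 = (-31 + (1/4)*20)**2 = (-31 + 5)**2 = (-26)**2 = 676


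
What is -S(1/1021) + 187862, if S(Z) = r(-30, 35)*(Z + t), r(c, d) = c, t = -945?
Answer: 162861782/1021 ≈ 1.5951e+5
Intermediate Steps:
S(Z) = 28350 - 30*Z (S(Z) = -30*(Z - 945) = -30*(-945 + Z) = 28350 - 30*Z)
-S(1/1021) + 187862 = -(28350 - 30/1021) + 187862 = -1*28945320/1021 + 187862 = -28945320/1021 + 187862 = 162861782/1021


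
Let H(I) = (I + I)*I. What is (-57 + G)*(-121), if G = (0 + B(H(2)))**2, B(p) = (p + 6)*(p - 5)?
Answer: -206547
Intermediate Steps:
H(I) = 2*I**2 (H(I) = (2*I)*I = 2*I**2)
B(p) = (-5 + p)*(6 + p) (B(p) = (6 + p)*(-5 + p) = (-5 + p)*(6 + p))
G = 1764 (G = (0 + (-30 + 2*2**2 + (2*2**2)**2))**2 = (0 + (-30 + 2*4 + (2*4)**2))**2 = (0 + (-30 + 8 + 8**2))**2 = (0 + (-30 + 8 + 64))**2 = (0 + 42)**2 = 42**2 = 1764)
(-57 + G)*(-121) = (-57 + 1764)*(-121) = 1707*(-121) = -206547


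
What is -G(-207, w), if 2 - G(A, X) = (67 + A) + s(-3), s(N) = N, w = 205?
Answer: -145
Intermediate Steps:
G(A, X) = -62 - A (G(A, X) = 2 - ((67 + A) - 3) = 2 - (64 + A) = 2 + (-64 - A) = -62 - A)
-G(-207, w) = -(-62 - 1*(-207)) = -(-62 + 207) = -1*145 = -145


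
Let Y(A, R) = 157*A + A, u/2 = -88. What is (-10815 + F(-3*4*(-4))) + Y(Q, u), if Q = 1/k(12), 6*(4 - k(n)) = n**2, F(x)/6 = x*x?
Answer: 30011/10 ≈ 3001.1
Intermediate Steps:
F(x) = 6*x**2 (F(x) = 6*(x*x) = 6*x**2)
k(n) = 4 - n**2/6
u = -176 (u = 2*(-88) = -176)
Q = -1/20 (Q = 1/(4 - 1/6*12**2) = 1/(4 - 1/6*144) = 1/(4 - 24) = 1/(-20) = -1/20 ≈ -0.050000)
Y(A, R) = 158*A
(-10815 + F(-3*4*(-4))) + Y(Q, u) = (-10815 + 6*(-3*4*(-4))**2) + 158*(-1/20) = (-10815 + 6*(-12*(-4))**2) - 79/10 = (-10815 + 6*48**2) - 79/10 = (-10815 + 6*2304) - 79/10 = (-10815 + 13824) - 79/10 = 3009 - 79/10 = 30011/10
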